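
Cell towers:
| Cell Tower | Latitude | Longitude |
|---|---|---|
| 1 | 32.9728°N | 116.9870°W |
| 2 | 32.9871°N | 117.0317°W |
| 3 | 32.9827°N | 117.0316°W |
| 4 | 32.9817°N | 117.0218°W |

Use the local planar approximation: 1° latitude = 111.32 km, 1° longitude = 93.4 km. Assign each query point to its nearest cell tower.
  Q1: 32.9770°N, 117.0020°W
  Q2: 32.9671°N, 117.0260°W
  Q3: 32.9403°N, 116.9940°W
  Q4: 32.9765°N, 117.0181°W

Q1→1; Q2→4; Q3→1; Q4→4

Q1 at 32.9770°N, 117.0020°W:
  1: √((-0.0042·111.32)² + (0.0150·93.4)²) = √(0.218597 + 1.962801) = 1.4770 km
  2: √((0.0101·111.32)² + (-0.0297·93.4)²) = √(1.264122 + 7.694965) = 2.9932 km
  3: √((0.0057·111.32)² + (-0.0296·93.4)²) = √(0.402621 + 7.643234) = 2.8365 km
  4: √((0.0047·111.32)² + (-0.0198·93.4)²) = √(0.273742 + 3.419984) = 1.9219 km
  → nearest: 1 (1.4770 km)
Q2 at 32.9671°N, 117.0260°W:
  1: √((0.0057·111.32)² + (0.0390·93.4)²) = √(0.402621 + 13.268535) = 3.6975 km
  2: √((0.0200·111.32)² + (-0.0057·93.4)²) = √(4.956857 + 0.283428) = 2.2892 km
  3: √((0.0156·111.32)² + (-0.0056·93.4)²) = √(3.015752 + 0.273571) = 1.8136 km
  4: √((0.0146·111.32)² + (0.0042·93.4)²) = √(2.641509 + 0.153884) = 1.6719 km
  → nearest: 4 (1.6719 km)
Q3 at 32.9403°N, 116.9940°W:
  1: √((0.0325·111.32)² + (0.0070·93.4)²) = √(13.089200 + 0.427454) = 3.6765 km
  2: √((0.0468·111.32)² + (-0.0377·93.4)²) = √(27.141766 + 12.398709) = 6.2881 km
  3: √((0.0424·111.32)² + (-0.0376·93.4)²) = √(22.278098 + 12.333020) = 5.8831 km
  4: √((0.0414·111.32)² + (-0.0278·93.4)²) = √(21.239636 + 6.741916) = 5.2898 km
  → nearest: 1 (3.6765 km)
Q4 at 32.9765°N, 117.0181°W:
  1: √((-0.0037·111.32)² + (0.0311·93.4)²) = √(0.169648 + 8.437514) = 2.9338 km
  2: √((0.0106·111.32)² + (-0.0136·93.4)²) = √(1.392381 + 1.613510) = 1.7338 km
  3: √((0.0062·111.32)² + (-0.0135·93.4)²) = √(0.476354 + 1.589869) = 1.4374 km
  4: √((0.0052·111.32)² + (-0.0037·93.4)²) = √(0.335084 + 0.119426) = 0.6742 km
  → nearest: 4 (0.6742 km)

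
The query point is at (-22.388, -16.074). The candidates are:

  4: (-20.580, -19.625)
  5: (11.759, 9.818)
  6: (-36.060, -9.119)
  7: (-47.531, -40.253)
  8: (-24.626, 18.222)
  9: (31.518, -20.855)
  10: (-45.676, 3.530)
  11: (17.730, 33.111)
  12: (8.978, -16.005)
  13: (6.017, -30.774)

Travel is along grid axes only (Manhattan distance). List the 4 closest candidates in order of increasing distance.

4, 6, 12, 8

Distances from (-22.388, -16.074):
4: |1.808| + |-3.551| = 1.808 + 3.551 = 5.359
5: |34.147| + |25.892| = 34.147 + 25.892 = 60.039
6: |-13.672| + |6.955| = 13.672 + 6.955 = 20.627
7: |-25.143| + |-24.179| = 25.143 + 24.179 = 49.322
8: |-2.238| + |34.296| = 2.238 + 34.296 = 36.534
9: |53.906| + |-4.781| = 53.906 + 4.781 = 58.687
10: |-23.288| + |19.604| = 23.288 + 19.604 = 42.892
11: |40.118| + |49.185| = 40.118 + 49.185 = 89.303
12: |31.366| + |0.069| = 31.366 + 0.069 = 31.435
13: |28.405| + |-14.700| = 28.405 + 14.700 = 43.105
Sorted: 4 (5.359) < 6 (20.627) < 12 (31.435) < 8 (36.534) < 10 (42.892) < 13 (43.105) < …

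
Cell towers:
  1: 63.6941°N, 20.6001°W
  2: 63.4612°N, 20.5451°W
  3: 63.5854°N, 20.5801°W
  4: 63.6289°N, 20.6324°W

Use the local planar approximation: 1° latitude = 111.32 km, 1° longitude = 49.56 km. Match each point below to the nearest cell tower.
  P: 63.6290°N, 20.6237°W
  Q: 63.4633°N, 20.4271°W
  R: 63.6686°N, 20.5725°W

P at 63.6290°N, 20.6237°W:
  1: 7.3407 km
  2: 19.0813 km
  3: 5.3128 km
  4: 0.4313 km
  → nearest: 4 (0.4313 km)
Q at 63.4633°N, 20.4271°W:
  1: 27.0855 km
  2: 5.8528 km
  3: 15.5642 km
  4: 21.0561 km
  → nearest: 2 (5.8528 km)
R at 63.6686°N, 20.5725°W:
  1: 3.1510 km
  2: 23.1277 km
  3: 9.2695 km
  4: 5.3239 km
  → nearest: 1 (3.1510 km)

P→4; Q→2; R→1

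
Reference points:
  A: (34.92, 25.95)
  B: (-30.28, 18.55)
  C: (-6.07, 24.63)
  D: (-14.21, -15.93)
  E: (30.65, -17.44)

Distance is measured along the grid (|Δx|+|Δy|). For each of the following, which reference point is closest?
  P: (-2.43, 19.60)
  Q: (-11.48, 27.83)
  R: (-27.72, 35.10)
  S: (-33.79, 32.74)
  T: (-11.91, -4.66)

P→C; Q→C; R→B; S→B; T→D

P at (-2.43, 19.60):
  A: |37.35| + |6.35| = 37.35 + 6.35 = 43.70
  B: |-27.85| + |-1.05| = 27.85 + 1.05 = 28.90
  C: |-3.64| + |5.03| = 3.64 + 5.03 = 8.67
  D: |-11.78| + |-35.53| = 11.78 + 35.53 = 47.31
  E: |33.08| + |-37.04| = 33.08 + 37.04 = 70.12
  → nearest: C (8.67)
Q at (-11.48, 27.83):
  A: |46.40| + |-1.88| = 46.40 + 1.88 = 48.28
  B: |-18.80| + |-9.28| = 18.80 + 9.28 = 28.08
  C: |5.41| + |-3.20| = 5.41 + 3.20 = 8.61
  D: |-2.73| + |-43.76| = 2.73 + 43.76 = 46.49
  E: |42.13| + |-45.27| = 42.13 + 45.27 = 87.40
  → nearest: C (8.61)
R at (-27.72, 35.10):
  A: |62.64| + |-9.15| = 62.64 + 9.15 = 71.79
  B: |-2.56| + |-16.55| = 2.56 + 16.55 = 19.11
  C: |21.65| + |-10.47| = 21.65 + 10.47 = 32.12
  D: |13.51| + |-51.03| = 13.51 + 51.03 = 64.54
  E: |58.37| + |-52.54| = 58.37 + 52.54 = 110.91
  → nearest: B (19.11)
S at (-33.79, 32.74):
  A: |68.71| + |-6.79| = 68.71 + 6.79 = 75.50
  B: |3.51| + |-14.19| = 3.51 + 14.19 = 17.70
  C: |27.72| + |-8.11| = 27.72 + 8.11 = 35.83
  D: |19.58| + |-48.67| = 19.58 + 48.67 = 68.25
  E: |64.44| + |-50.18| = 64.44 + 50.18 = 114.62
  → nearest: B (17.70)
T at (-11.91, -4.66):
  A: |46.83| + |30.61| = 46.83 + 30.61 = 77.44
  B: |-18.37| + |23.21| = 18.37 + 23.21 = 41.58
  C: |5.84| + |29.29| = 5.84 + 29.29 = 35.13
  D: |-2.30| + |-11.27| = 2.30 + 11.27 = 13.57
  E: |42.56| + |-12.78| = 42.56 + 12.78 = 55.34
  → nearest: D (13.57)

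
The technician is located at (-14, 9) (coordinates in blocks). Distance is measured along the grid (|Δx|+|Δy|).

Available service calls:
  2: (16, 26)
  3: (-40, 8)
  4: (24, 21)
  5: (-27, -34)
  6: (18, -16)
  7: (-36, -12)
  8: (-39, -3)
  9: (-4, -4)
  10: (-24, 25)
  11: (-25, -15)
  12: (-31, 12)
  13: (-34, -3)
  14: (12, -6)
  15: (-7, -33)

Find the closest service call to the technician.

Distances from (-14, 9):
2: |30| + |17| = 30 + 17 = 47 blocks
3: |-26| + |-1| = 26 + 1 = 27 blocks
4: |38| + |12| = 38 + 12 = 50 blocks
5: |-13| + |-43| = 13 + 43 = 56 blocks
6: |32| + |-25| = 32 + 25 = 57 blocks
7: |-22| + |-21| = 22 + 21 = 43 blocks
8: |-25| + |-12| = 25 + 12 = 37 blocks
9: |10| + |-13| = 10 + 13 = 23 blocks
10: |-10| + |16| = 10 + 16 = 26 blocks
11: |-11| + |-24| = 11 + 24 = 35 blocks
12: |-17| + |3| = 17 + 3 = 20 blocks
13: |-20| + |-12| = 20 + 12 = 32 blocks
14: |26| + |-15| = 26 + 15 = 41 blocks
15: |7| + |-42| = 7 + 42 = 49 blocks
Minimum: 12 at 20 blocks.

12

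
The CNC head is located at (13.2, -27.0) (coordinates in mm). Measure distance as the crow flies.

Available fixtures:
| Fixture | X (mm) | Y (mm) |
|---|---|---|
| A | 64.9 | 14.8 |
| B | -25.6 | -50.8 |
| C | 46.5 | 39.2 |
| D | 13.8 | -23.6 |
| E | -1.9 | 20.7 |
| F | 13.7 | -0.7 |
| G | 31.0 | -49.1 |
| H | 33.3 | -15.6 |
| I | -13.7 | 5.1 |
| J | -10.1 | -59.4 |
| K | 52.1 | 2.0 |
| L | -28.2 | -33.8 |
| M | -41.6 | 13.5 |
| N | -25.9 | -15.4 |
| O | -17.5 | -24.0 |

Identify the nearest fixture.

D

Distances from (13.2, -27.0):
A: √((51.7)² + (41.8)²) = √(2672.890 + 1747.240) = 66.5 mm
B: √((-38.8)² + (-23.8)²) = √(1505.440 + 566.440) = 45.5 mm
C: √((33.3)² + (66.2)²) = √(1108.890 + 4382.440) = 74.1 mm
D: √((0.6)² + (3.4)²) = √(0.360 + 11.560) = 3.5 mm
E: √((-15.1)² + (47.7)²) = √(228.010 + 2275.290) = 50.0 mm
F: √((0.5)² + (26.3)²) = √(0.250 + 691.690) = 26.3 mm
G: √((17.8)² + (-22.1)²) = √(316.840 + 488.410) = 28.4 mm
H: √((20.1)² + (11.4)²) = √(404.010 + 129.960) = 23.1 mm
I: √((-26.9)² + (32.1)²) = √(723.610 + 1030.410) = 41.9 mm
J: √((-23.3)² + (-32.4)²) = √(542.890 + 1049.760) = 39.9 mm
K: √((38.9)² + (29.0)²) = √(1513.210 + 841.000) = 48.5 mm
L: √((-41.4)² + (-6.8)²) = √(1713.960 + 46.240) = 42.0 mm
M: √((-54.8)² + (40.5)²) = √(3003.040 + 1640.250) = 68.1 mm
N: √((-39.1)² + (11.6)²) = √(1528.810 + 134.560) = 40.8 mm
O: √((-30.7)² + (3.0)²) = √(942.490 + 9.000) = 30.8 mm
Minimum: D at 3.5 mm.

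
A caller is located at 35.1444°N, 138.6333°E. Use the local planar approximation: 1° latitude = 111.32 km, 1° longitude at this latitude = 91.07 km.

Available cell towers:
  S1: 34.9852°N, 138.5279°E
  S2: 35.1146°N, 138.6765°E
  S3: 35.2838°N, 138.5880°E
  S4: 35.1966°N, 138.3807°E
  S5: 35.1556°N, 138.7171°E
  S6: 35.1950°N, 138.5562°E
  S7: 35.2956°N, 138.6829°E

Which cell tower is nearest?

Distances from 35.1444°N, 138.6333°E:
S1: 20.1547 km
S2: 5.1461 km
S3: 16.0570 km
S4: 23.7269 km
S5: 7.7328 km
S6: 9.0017 km
S7: 17.4272 km
Minimum: S2 at 5.1461 km.

S2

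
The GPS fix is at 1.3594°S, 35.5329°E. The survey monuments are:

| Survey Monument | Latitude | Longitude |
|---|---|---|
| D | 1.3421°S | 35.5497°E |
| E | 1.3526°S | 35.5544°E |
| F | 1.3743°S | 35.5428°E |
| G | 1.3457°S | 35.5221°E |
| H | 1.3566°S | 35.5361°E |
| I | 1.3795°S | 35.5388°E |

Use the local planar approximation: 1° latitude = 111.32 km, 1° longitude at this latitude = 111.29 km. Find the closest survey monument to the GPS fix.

Distances from 1.3594°S, 35.5329°E:
D: 2.6841 km
E: 2.5096 km
F: 1.9913 km
G: 1.9418 km
H: 0.4733 km
I: 2.3319 km
Minimum: H at 0.4733 km.

H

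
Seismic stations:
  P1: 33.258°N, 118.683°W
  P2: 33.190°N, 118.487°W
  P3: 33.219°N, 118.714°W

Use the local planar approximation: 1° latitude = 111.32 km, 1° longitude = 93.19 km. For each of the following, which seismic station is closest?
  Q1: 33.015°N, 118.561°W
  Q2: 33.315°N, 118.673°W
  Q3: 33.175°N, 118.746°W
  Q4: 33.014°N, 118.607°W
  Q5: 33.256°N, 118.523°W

Q1 at 33.015°N, 118.561°W:
  P1: 29.343 km
  P2: 20.666 km
  P3: 26.814 km
  → nearest: P2 (20.666 km)
Q2 at 33.315°N, 118.673°W:
  P1: 6.413 km
  P2: 22.228 km
  P3: 11.349 km
  → nearest: P1 (6.413 km)
Q3 at 33.175°N, 118.746°W:
  P1: 10.947 km
  P2: 24.194 km
  P3: 5.734 km
  → nearest: P3 (5.734 km)
Q4 at 33.014°N, 118.607°W:
  P1: 28.070 km
  P2: 22.559 km
  P3: 24.904 km
  → nearest: P2 (22.559 km)
Q5 at 33.256°N, 118.523°W:
  P1: 14.912 km
  P2: 8.077 km
  P3: 18.270 km
  → nearest: P2 (8.077 km)

Q1→P2; Q2→P1; Q3→P3; Q4→P2; Q5→P2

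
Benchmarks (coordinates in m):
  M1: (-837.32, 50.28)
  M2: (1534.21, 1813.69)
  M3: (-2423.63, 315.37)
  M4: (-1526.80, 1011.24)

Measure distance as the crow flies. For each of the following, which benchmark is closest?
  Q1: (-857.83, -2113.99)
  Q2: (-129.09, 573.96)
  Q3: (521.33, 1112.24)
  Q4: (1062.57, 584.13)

Q1 at (-857.83, -2113.99):
  M1: 2164.37 m
  M2: 4598.75 m
  M3: 2890.25 m
  M4: 3196.03 m
  → nearest: M1 (2164.37 m)
Q2 at (-129.09, 573.96):
  M1: 880.81 m
  M2: 2074.49 m
  M3: 2309.07 m
  M4: 1464.52 m
  → nearest: M1 (880.81 m)
Q3 at (521.33, 1112.24):
  M1: 1724.44 m
  M2: 1232.05 m
  M3: 3050.87 m
  M4: 2050.62 m
  → nearest: M2 (1232.05 m)
Q4 at (1062.57, 584.13):
  M1: 1973.47 m
  M2: 1316.91 m
  M3: 3496.54 m
  M4: 2624.36 m
  → nearest: M2 (1316.91 m)

Q1→M1; Q2→M1; Q3→M2; Q4→M2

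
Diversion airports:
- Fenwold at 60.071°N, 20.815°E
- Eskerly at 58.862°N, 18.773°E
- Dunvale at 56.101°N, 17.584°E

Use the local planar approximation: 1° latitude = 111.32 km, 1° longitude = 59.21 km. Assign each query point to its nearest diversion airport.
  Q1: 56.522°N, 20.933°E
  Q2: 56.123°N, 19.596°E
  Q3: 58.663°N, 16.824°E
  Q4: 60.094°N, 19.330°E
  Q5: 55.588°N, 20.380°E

Q1→Dunvale; Q2→Dunvale; Q3→Eskerly; Q4→Fenwold; Q5→Dunvale

Q1 at 56.522°N, 20.933°E:
  Fenwold: 395.136 km
  Eskerly: 290.192 km
  Dunvale: 203.757 km
  → nearest: Dunvale (203.757 km)
Q2 at 56.123°N, 19.596°E:
  Fenwold: 445.379 km
  Eskerly: 308.775 km
  Dunvale: 119.156 km
  → nearest: Dunvale (119.156 km)
Q3 at 58.663°N, 16.824°E:
  Fenwold: 283.563 km
  Eskerly: 117.507 km
  Dunvale: 288.730 km
  → nearest: Eskerly (117.507 km)
Q4 at 60.094°N, 19.330°E:
  Fenwold: 87.964 km
  Eskerly: 141.056 km
  Dunvale: 456.364 km
  → nearest: Fenwold (87.964 km)
Q5 at 55.588°N, 20.380°E:
  Fenwold: 499.712 km
  Eskerly: 376.677 km
  Dunvale: 175.124 km
  → nearest: Dunvale (175.124 km)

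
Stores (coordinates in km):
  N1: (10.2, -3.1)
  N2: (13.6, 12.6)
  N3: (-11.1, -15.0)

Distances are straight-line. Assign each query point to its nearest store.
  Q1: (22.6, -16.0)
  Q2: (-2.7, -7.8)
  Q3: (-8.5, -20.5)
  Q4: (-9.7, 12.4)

Q1→N1; Q2→N3; Q3→N3; Q4→N2

Q1 at (22.6, -16.0):
  N1: 17.9 km
  N2: 30.0 km
  N3: 33.7 km
  → nearest: N1 (17.9 km)
Q2 at (-2.7, -7.8):
  N1: 13.7 km
  N2: 26.1 km
  N3: 11.1 km
  → nearest: N3 (11.1 km)
Q3 at (-8.5, -20.5):
  N1: 25.5 km
  N2: 39.8 km
  N3: 6.1 km
  → nearest: N3 (6.1 km)
Q4 at (-9.7, 12.4):
  N1: 25.2 km
  N2: 23.3 km
  N3: 27.4 km
  → nearest: N2 (23.3 km)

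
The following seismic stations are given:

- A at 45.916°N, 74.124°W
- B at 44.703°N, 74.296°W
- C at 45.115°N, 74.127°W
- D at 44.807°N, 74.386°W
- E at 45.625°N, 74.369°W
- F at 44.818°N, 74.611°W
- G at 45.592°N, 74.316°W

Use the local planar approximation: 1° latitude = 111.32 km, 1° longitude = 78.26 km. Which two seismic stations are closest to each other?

E and G

Pairwise distances:
E–G: √((-0.033·111.32)² + (0.053·78.26)²) = √(13.49504 + 17.20408) = 5.541 km
B–D: √((0.104·111.32)² + (-0.090·78.26)²) = √(134.03341 + 49.60948) = 13.551 km
D–F: √((0.011·111.32)² + (-0.225·78.26)²) = √(1.49945 + 310.05927) = 17.651 km
B–F: √((0.115·111.32)² + (-0.315·78.26)²) = √(163.88608 + 607.71617) = 27.778 km
A–E: √((-0.291·111.32)² + (-0.245·78.26)²) = √(1049.37901 + 367.63077) = 37.643 km
A–G: √((-0.324·111.32)² + (-0.192·78.26)²) = √(1300.87754 + 225.77827) = 39.072 km
C–D: √((-0.308·111.32)² + (-0.259·78.26)²) = √(1175.56820 + 410.84614) = 39.830 km
B–C: √((0.412·111.32)² + (0.169·78.26)²) = √(2103.49182 + 174.92549) = 47.733 km
C–F: √((-0.297·111.32)² + (-0.484·78.26)²) = √(1093.09849 + 1434.73076) = 50.278 km
C–G: √((0.477·111.32)² + (-0.189·78.26)²) = √(2819.57177 + 218.77782) = 55.121 km
C–E: √((0.510·111.32)² + (-0.242·78.26)²) = √(3223.19624 + 358.68269) = 59.849 km
D–G: √((0.785·111.32)² + (0.070·78.26)²) = √(7636.34795 + 30.01068) = 87.558 km
A–C: √((-0.801·111.32)² + (-0.003·78.26)²) = √(7950.81096 + 0.05512) = 89.168 km
F–G: √((0.774·111.32)² + (0.295·78.26)²) = √(7423.83510 + 532.99572) = 89.201 km
D–E: √((0.818·111.32)² + (0.017·78.26)²) = √(8291.87989 + 1.77002) = 91.069 km
E–F: √((-0.807·111.32)² + (-0.242·78.26)²) = √(8070.37035 + 358.68269) = 91.810 km
B–G: √((0.889·111.32)² + (-0.020·78.26)²) = √(9793.77037 + 2.44985) = 98.976 km
B–E: √((0.922·111.32)² + (-0.073·78.26)²) = √(10534.36198 + 32.63814) = 102.796 km
A–D: √((-1.109·111.32)² + (-0.262·78.26)²) = √(15240.86049 + 420.41894) = 125.145 km
A–F: √((-1.098·111.32)² + (-0.487·78.26)²) = √(14940.01645 + 1452.57180) = 128.034 km
A–B: √((-1.213·111.32)² + (-0.172·78.26)²) = √(18233.41417 + 181.19098) = 135.700 km
Closest pair: E–G at 5.541 km.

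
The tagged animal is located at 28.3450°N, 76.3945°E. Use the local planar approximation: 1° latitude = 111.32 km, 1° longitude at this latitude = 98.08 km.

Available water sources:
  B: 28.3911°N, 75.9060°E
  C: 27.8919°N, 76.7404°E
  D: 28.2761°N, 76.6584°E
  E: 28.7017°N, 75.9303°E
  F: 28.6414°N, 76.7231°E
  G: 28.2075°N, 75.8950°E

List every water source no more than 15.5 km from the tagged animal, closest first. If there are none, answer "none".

none

Distances from 28.3450°N, 76.3945°E:
B: √((0.0461·111.32)² + (-0.4885·98.08)²) = √(26.335905 + 2295.567410) = 48.1861 km
C: √((-0.4531·111.32)² + (0.3459·98.08)²) = √(2544.102002 + 1150.964791) = 60.7871 km
D: √((-0.0689·111.32)² + (0.2639·98.08)²) = √(58.828102 + 669.945840) = 26.9958 km
E: √((0.3567·111.32)² + (-0.4642·98.08)²) = √(1576.712875 + 2072.865802) = 60.4117 km
F: √((0.2964·111.32)² + (0.3286·98.08)²) = √(1088.686391 + 1038.714113) = 46.1238 km
G: √((-0.1375·111.32)² + (-0.4995·98.08)²) = √(234.288942 + 2400.114162) = 51.3264 km
Threshold 15.5 km: none within range.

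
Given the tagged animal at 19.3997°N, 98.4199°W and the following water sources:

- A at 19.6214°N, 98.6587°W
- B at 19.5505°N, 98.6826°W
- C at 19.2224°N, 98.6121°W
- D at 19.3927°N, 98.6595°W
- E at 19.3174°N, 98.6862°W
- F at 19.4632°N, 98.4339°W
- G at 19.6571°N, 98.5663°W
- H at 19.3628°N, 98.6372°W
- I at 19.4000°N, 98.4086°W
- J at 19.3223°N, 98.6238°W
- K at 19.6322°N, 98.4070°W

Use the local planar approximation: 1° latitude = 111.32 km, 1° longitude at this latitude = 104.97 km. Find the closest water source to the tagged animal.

I

Distances from 19.3997°N, 98.4199°W:
A: √((0.2217·111.32)² + (-0.2388·104.97)²) = √(609.084828 + 628.346267) = 35.1771 km
B: √((0.1508·111.32)² + (-0.2627·104.97)²) = √(281.805249 + 760.414763) = 32.2834 km
C: √((-0.1773·111.32)² + (-0.1922·104.97)²) = √(389.550590 + 407.040067) = 28.2239 km
D: √((-0.0070·111.32)² + (-0.2396·104.97)²) = √(0.607215 + 632.563344) = 25.1629 km
E: √((-0.0823·111.32)² + (-0.2663·104.97)²) = √(83.935574 + 781.398777) = 29.4166 km
F: √((0.0635·111.32)² + (-0.0140·104.97)²) = √(49.968216 + 2.159665) = 7.2200 km
G: √((0.2574·111.32)² + (-0.1464·104.97)²) = √(821.038421 + 236.163376) = 32.5146 km
H: √((-0.0369·111.32)² + (-0.2173·104.97)²) = √(16.873265 + 520.295233) = 23.1769 km
I: √((0.0003·111.32)² + (0.0113·104.97)²) = √(0.001115 + 1.406978) = 1.1866 km
J: √((-0.0774·111.32)² + (-0.2039·104.97)²) = √(74.238351 + 458.104804) = 23.0726 km
K: √((0.2325·111.32)² + (0.0129·104.97)²) = √(669.872748 + 1.833622) = 25.9173 km
Minimum: I at 1.1866 km.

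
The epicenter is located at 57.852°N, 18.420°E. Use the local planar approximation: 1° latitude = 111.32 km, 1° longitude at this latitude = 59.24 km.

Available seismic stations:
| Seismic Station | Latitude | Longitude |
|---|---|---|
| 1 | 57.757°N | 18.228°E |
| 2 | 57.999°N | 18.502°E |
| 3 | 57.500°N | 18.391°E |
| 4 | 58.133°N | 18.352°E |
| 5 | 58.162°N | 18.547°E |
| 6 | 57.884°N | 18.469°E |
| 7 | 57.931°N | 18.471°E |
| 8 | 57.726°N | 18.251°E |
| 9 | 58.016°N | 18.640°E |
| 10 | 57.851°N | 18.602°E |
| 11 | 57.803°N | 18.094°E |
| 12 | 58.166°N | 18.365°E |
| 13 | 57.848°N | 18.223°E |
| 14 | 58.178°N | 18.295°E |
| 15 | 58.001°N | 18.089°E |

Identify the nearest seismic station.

Distances from 57.852°N, 18.420°E:
1: √((-0.095·111.32)² + (-0.192·59.24)²) = √(111.83909 + 129.36970) = 15.531 km
2: √((0.147·111.32)² + (0.082·59.24)²) = √(267.78181 + 23.59705) = 17.070 km
3: √((-0.352·111.32)² + (-0.029·59.24)²) = √(1535.43601 + 2.95139) = 39.222 km
4: √((0.281·111.32)² + (-0.068·59.24)²) = √(978.49596 + 16.22736) = 31.539 km
5: √((0.310·111.32)² + (0.127·59.24)²) = √(1190.88488 + 56.60275) = 35.320 km
6: √((0.032·111.32)² + (0.049·59.24)²) = √(12.68955 + 8.42602) = 4.595 km
7: √((0.079·111.32)² + (0.051·59.24)²) = √(77.33936 + 9.12789) = 9.299 km
8: √((-0.126·111.32)² + (-0.169·59.24)²) = √(196.73765 + 100.23133) = 17.233 km
9: √((0.164·111.32)² + (0.220·59.24)²) = √(333.29906 + 169.85388) = 22.431 km
10: √((-0.001·111.32)² + (0.182·59.24)²) = √(0.01239 + 116.24462) = 10.782 km
11: √((-0.049·111.32)² + (-0.326·59.24)²) = √(29.75353 + 372.96261) = 20.068 km
12: √((0.314·111.32)² + (-0.055·59.24)²) = √(1221.81567 + 10.61587) = 35.106 km
13: √((-0.004·111.32)² + (-0.197·59.24)²) = √(0.19827 + 136.19544) = 11.679 km
14: √((0.326·111.32)² + (-0.125·59.24)²) = √(1316.98733 + 54.83403) = 37.038 km
15: √((0.149·111.32)² + (-0.331·59.24)²) = √(275.11795 + 384.49092) = 25.683 km
Minimum: 6 at 4.595 km.

6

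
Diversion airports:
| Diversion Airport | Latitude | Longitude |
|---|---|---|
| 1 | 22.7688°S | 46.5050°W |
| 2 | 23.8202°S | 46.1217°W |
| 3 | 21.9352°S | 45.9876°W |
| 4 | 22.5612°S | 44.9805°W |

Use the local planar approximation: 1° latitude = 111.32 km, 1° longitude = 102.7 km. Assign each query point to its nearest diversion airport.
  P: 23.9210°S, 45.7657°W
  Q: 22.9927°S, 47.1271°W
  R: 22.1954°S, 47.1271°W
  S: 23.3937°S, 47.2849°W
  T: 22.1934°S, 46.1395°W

P→2; Q→1; R→1; S→1; T→3

P at 23.9210°S, 45.7657°W:
  1: √((1.1522·111.32)² + (-0.7393·102.7)²) = √(16451.372543 + 5764.774180) = 149.0508 km
  2: √((0.1008·111.32)² + (-0.3560·102.7)²) = √(125.912098 + 1336.721345) = 38.2444 km
  3: √((1.9858·111.32)² + (-0.2219·102.7)²) = √(48867.194663 + 519.344446) = 222.2308 km
  4: √((1.3598·111.32)² + (0.7852·102.7)²) = √(22913.765753 + 6502.816051) = 171.5126 km
  → nearest: 2 (38.2444 km)
Q at 22.9927°S, 47.1271°W:
  1: √((0.2239·111.32)² + (0.6221·102.7)²) = √(621.233093 + 4081.889933) = 68.5793 km
  2: √((-0.8275·111.32)² + (1.0054·102.7)²) = √(8485.596959 + 10661.508291) = 138.3731 km
  3: √((1.0575·111.32)² + (1.1395·102.7)²) = √(13858.210297 + 13695.236810) = 165.9923 km
  4: √((0.4315·111.32)² + (2.1466·102.7)²) = √(2307.320876 + 48600.768572) = 225.6282 km
  → nearest: 1 (68.5793 km)
R at 22.1954°S, 47.1271°W:
  1: √((-0.5734·111.32)² + (0.6221·102.7)²) = √(4074.382263 + 4081.889933) = 90.3121 km
  2: √((-1.6248·111.32)² + (1.0054·102.7)²) = √(32714.946628 + 10661.508291) = 208.2701 km
  3: √((0.2602·111.32)² + (1.1395·102.7)²) = √(838.998105 + 13695.236810) = 120.5580 km
  4: √((-0.3658·111.32)² + (2.1466·102.7)²) = √(1658.188113 + 48600.768572) = 224.1851 km
  → nearest: 1 (90.3121 km)
S at 23.3937°S, 47.2849°W:
  1: √((0.6249·111.32)² + (0.7799·102.7)²) = √(4839.131731 + 6415.325964) = 106.0870 km
  2: √((-0.4265·111.32)² + (1.1632·102.7)²) = √(2254.158585 + 14270.844509) = 128.5496 km
  3: √((1.4585·111.32)² + (1.2973·102.7)²) = √(26360.841038 + 17750.955014) = 210.0281 km
  4: √((0.8325·111.32)² + (2.3044·102.7)²) = √(8588.451741 + 56008.845445) = 254.1600 km
  → nearest: 1 (106.0870 km)
T at 22.1934°S, 46.1395°W:
  1: √((-0.5754·111.32)² + (-0.3655·102.7)²) = √(4102.854449 + 1409.015108) = 74.2420 km
  2: √((-1.6268·111.32)² + (0.0178·102.7)²) = √(32795.535209 + 3.341803) = 181.1046 km
  3: √((0.2582·111.32)² + (0.1519·102.7)²) = √(826.149931 + 243.364056) = 32.7034 km
  4: √((-0.3678·111.32)² + (1.1590·102.7)²) = √(1676.369865 + 14167.974258) = 125.8743 km
  → nearest: 3 (32.7034 km)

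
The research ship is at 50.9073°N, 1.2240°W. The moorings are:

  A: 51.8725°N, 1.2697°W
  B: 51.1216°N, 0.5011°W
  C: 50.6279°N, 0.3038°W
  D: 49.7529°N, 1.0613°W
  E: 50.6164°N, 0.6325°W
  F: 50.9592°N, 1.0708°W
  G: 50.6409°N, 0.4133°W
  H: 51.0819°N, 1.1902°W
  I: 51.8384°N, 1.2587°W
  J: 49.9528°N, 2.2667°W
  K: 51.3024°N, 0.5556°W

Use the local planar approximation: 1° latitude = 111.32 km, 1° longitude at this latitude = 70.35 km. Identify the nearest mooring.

Distances from 50.9073°N, 1.2240°W:
A: 107.4942 km
B: 56.1733 km
C: 71.8202 km
D: 129.0165 km
E: 52.7278 km
F: 12.2285 km
G: 64.2821 km
H: 19.5814 km
I: 103.6788 km
J: 129.1159 km
K: 64.3858 km
Minimum: F at 12.2285 km.

F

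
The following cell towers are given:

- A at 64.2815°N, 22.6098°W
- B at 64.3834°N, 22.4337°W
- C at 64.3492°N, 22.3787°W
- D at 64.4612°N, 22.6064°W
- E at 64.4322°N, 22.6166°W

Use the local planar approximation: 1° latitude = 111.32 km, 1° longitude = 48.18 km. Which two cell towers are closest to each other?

D and E

Pairwise distances:
A–B: 14.1655 km
A–C: 13.4451 km
A–D: 20.0049 km
A–E: 16.7791 km
B–C: 4.6386 km
B–D: 12.0101 km
B–E: 10.3520 km
C–D: 16.6073 km
C–E: 14.7223 km
D–E: 3.2655 km
Closest pair: D–E at 3.2655 km.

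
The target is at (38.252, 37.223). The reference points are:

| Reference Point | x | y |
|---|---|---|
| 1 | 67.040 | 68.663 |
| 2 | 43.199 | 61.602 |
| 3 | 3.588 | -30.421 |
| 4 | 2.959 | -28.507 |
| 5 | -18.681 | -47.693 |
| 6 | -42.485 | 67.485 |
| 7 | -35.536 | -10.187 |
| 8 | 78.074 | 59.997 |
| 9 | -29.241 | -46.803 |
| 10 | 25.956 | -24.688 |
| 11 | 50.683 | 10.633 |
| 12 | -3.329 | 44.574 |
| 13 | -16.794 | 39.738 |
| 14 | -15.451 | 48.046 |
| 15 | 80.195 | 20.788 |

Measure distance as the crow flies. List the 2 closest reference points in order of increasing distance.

2, 11

Distances from (38.252, 37.223):
1: √((28.788)² + (31.440)²) = √(828.74894 + 988.47360) = 42.629
2: √((4.947)² + (24.379)²) = √(24.47281 + 594.33564) = 24.876
3: √((-34.664)² + (-67.644)²) = √(1201.59290 + 4575.71074) = 76.009
4: √((-35.293)² + (-65.730)²) = √(1245.59585 + 4320.43290) = 74.606
5: √((-56.933)² + (-84.916)²) = √(3241.36649 + 7210.72706) = 102.235
6: √((-80.737)² + (30.262)²) = √(6518.46317 + 915.78864) = 86.222
7: √((-73.788)² + (-47.410)²) = √(5444.66894 + 2247.70810) = 87.706
8: √((39.822)² + (22.774)²) = √(1585.79168 + 518.65508) = 45.874
9: √((-67.493)² + (-84.026)²) = √(4555.30505 + 7060.36868) = 107.776
10: √((-12.296)² + (-61.911)²) = √(151.19162 + 3832.97192) = 63.120
11: √((12.431)² + (-26.590)²) = √(154.52976 + 707.02810) = 29.352
12: √((-41.581)² + (7.351)²) = √(1728.97956 + 54.03720) = 42.226
13: √((-55.046)² + (2.515)²) = √(3030.06212 + 6.32523) = 55.103
14: √((-53.703)² + (10.823)²) = √(2884.01221 + 117.13733) = 54.783
15: √((41.943)² + (-16.435)²) = √(1759.21525 + 270.10922) = 45.048
Sorted: 2 (24.876) < 11 (29.352) < 12 (42.226) < 1 (42.629) < …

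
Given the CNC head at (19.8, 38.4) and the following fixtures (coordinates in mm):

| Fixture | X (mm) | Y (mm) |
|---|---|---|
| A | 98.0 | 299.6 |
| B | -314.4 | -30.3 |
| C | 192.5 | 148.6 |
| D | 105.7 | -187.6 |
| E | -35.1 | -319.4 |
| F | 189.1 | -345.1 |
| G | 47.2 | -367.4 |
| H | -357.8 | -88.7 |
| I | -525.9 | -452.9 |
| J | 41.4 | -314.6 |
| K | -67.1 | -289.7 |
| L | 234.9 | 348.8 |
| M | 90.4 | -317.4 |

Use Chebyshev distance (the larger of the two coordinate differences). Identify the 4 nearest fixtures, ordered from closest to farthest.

C, D, A, L

Distances from (19.8, 38.4):
A: max(|78.2|, |261.2|) = 261.2 mm
B: max(|-334.2|, |-68.7|) = 334.2 mm
C: max(|172.7|, |110.2|) = 172.7 mm
D: max(|85.9|, |-226.0|) = 226.0 mm
E: max(|-54.9|, |-357.8|) = 357.8 mm
F: max(|169.3|, |-383.5|) = 383.5 mm
G: max(|27.4|, |-405.8|) = 405.8 mm
H: max(|-377.6|, |-127.1|) = 377.6 mm
I: max(|-545.7|, |-491.3|) = 545.7 mm
J: max(|21.6|, |-353.0|) = 353.0 mm
K: max(|-86.9|, |-328.1|) = 328.1 mm
L: max(|215.1|, |310.4|) = 310.4 mm
M: max(|70.6|, |-355.8|) = 355.8 mm
Sorted: C (172.7 mm) < D (226.0 mm) < A (261.2 mm) < L (310.4 mm) < K (328.1 mm) < B (334.2 mm) < …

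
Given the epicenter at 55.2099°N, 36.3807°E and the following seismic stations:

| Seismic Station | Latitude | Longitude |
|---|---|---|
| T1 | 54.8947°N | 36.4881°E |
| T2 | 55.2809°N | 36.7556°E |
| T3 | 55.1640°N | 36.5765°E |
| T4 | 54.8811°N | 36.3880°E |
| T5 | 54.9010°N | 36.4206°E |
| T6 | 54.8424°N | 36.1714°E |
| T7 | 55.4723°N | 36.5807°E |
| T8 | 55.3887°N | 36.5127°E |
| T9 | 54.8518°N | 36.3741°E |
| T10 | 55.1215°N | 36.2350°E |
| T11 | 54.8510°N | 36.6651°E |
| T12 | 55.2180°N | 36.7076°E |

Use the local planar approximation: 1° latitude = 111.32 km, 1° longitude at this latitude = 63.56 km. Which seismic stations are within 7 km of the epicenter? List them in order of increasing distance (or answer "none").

none

Distances from 55.2099°N, 36.3807°E:
T1: 35.7459 km
T2: 25.1052 km
T3: 13.4531 km
T4: 36.6050 km
T5: 34.4801 km
T6: 43.0187 km
T7: 31.8566 km
T8: 21.6000 km
T9: 39.8659 km
T10: 13.5129 km
T11: 43.8518 km
T12: 20.7973 km
Threshold 7 km: none within range.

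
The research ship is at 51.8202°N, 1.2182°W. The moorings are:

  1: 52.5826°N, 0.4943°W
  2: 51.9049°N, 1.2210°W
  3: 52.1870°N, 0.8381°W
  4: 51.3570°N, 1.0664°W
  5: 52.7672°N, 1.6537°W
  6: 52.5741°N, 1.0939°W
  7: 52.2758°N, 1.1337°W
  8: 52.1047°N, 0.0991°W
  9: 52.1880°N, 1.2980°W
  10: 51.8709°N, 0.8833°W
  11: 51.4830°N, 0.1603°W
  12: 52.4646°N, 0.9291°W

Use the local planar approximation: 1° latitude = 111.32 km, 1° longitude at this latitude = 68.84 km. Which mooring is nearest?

2

Distances from 51.8202°N, 1.2182°W:
1: 98.4192 km
2: 9.4308 km
3: 48.4967 km
4: 52.6117 km
5: 109.6001 km
6: 84.3592 km
7: 51.0499 km
8: 83.2947 km
9: 41.3104 km
10: 23.7353 km
11: 81.9307 km
12: 74.4441 km
Minimum: 2 at 9.4308 km.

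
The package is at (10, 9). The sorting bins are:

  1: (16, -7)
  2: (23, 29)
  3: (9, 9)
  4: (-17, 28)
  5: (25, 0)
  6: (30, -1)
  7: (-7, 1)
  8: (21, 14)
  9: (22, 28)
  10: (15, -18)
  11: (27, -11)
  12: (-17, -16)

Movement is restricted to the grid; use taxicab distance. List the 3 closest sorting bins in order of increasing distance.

3, 8, 1

Distances from (10, 9):
1: 22
2: 33
3: 1
4: 46
5: 24
6: 30
7: 25
8: 16
9: 31
10: 32
11: 37
12: 52
Sorted: 3 (1) < 8 (16) < 1 (22) < 5 (24) < 7 (25) < …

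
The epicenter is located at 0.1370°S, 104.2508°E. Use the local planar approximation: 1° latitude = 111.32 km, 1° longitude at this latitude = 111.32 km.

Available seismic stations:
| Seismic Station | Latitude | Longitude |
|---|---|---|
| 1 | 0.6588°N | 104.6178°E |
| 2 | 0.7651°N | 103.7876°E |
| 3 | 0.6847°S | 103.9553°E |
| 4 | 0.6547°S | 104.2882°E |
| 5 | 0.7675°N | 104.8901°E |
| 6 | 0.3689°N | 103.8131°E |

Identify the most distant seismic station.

5

Distances from 0.1370°S, 104.2508°E:
1: 97.5551 km
2: 112.8863 km
3: 69.2779 km
4: 57.7806 km
5: 123.3004 km
6: 74.4693 km
Maximum: 5 at 123.3004 km.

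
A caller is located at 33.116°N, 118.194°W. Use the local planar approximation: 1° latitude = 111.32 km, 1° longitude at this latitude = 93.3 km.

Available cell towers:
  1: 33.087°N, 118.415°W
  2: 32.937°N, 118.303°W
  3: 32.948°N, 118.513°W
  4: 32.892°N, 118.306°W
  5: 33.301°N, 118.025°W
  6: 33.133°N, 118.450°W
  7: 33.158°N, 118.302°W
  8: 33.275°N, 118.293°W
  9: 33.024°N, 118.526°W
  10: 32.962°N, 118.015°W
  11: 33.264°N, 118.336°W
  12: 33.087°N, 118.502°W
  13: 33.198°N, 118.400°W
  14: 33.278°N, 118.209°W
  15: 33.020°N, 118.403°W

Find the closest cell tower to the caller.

7

Distances from 33.116°N, 118.194°W:
1: 20.870 km
2: 22.371 km
3: 35.151 km
4: 27.037 km
5: 25.937 km
6: 23.960 km
7: 11.108 km
8: 19.965 km
9: 32.625 km
10: 23.933 km
11: 21.141 km
12: 28.917 km
13: 21.277 km
14: 18.088 km
15: 22.236 km
Minimum: 7 at 11.108 km.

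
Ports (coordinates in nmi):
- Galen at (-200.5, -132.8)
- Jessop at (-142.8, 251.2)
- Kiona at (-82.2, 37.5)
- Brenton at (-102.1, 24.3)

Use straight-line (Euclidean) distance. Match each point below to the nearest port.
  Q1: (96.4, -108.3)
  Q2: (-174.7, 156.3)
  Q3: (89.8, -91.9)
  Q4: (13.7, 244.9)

Q1→Kiona; Q2→Jessop; Q3→Kiona; Q4→Jessop

Q1 at (96.4, -108.3):
  Galen: √((-296.9)² + (-24.5)²) = √(88149.6100 + 600.2500) = 297.91 nmi
  Jessop: √((-239.2)² + (359.5)²) = √(57216.6400 + 129240.2500) = 431.81 nmi
  Kiona: √((-178.6)² + (145.8)²) = √(31897.9600 + 21257.6400) = 230.55 nmi
  Brenton: √((-198.5)² + (132.6)²) = √(39402.2500 + 17582.7600) = 238.72 nmi
  → nearest: Kiona (230.55 nmi)
Q2 at (-174.7, 156.3):
  Galen: √((-25.8)² + (-289.1)²) = √(665.6400 + 83578.8100) = 290.25 nmi
  Jessop: √((31.9)² + (94.9)²) = √(1017.6100 + 9006.0100) = 100.12 nmi
  Kiona: √((92.5)² + (-118.8)²) = √(8556.2500 + 14113.4400) = 150.56 nmi
  Brenton: √((72.6)² + (-132.0)²) = √(5270.7600 + 17424.0000) = 150.65 nmi
  → nearest: Jessop (100.12 nmi)
Q3 at (89.8, -91.9):
  Galen: √((-290.3)² + (-40.9)²) = √(84274.0900 + 1672.8100) = 293.17 nmi
  Jessop: √((-232.6)² + (343.1)²) = √(54102.7600 + 117717.6100) = 414.51 nmi
  Kiona: √((-172.0)² + (129.4)²) = √(29584.0000 + 16744.3600) = 215.24 nmi
  Brenton: √((-191.9)² + (116.2)²) = √(36825.6100 + 13502.4400) = 224.34 nmi
  → nearest: Kiona (215.24 nmi)
Q4 at (13.7, 244.9):
  Galen: √((-214.2)² + (-377.7)²) = √(45881.6400 + 142657.2900) = 434.21 nmi
  Jessop: √((-156.5)² + (6.3)²) = √(24492.2500 + 39.6900) = 156.63 nmi
  Kiona: √((-95.9)² + (-207.4)²) = √(9196.8100 + 43014.7600) = 228.50 nmi
  Brenton: √((-115.8)² + (-220.6)²) = √(13409.6400 + 48664.3600) = 249.15 nmi
  → nearest: Jessop (156.63 nmi)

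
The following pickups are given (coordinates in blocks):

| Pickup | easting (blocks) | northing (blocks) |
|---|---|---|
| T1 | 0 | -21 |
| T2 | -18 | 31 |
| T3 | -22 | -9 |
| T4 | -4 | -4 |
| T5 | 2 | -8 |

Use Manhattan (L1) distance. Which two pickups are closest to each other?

T4 and T5

Pairwise distances:
T1–T2: 70 blocks
T1–T3: 34 blocks
T1–T4: 21 blocks
T1–T5: 15 blocks
T2–T3: 44 blocks
T2–T4: 49 blocks
T2–T5: 59 blocks
T3–T4: 23 blocks
T3–T5: 25 blocks
T4–T5: 10 blocks
Closest pair: T4–T5 at 10 blocks.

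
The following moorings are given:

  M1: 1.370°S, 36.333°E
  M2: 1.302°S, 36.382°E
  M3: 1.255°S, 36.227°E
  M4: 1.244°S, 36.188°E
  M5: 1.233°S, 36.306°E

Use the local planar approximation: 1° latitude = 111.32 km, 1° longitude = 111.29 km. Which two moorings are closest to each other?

Pairwise distances:
M1–M2: 9.329 km
M1–M3: 17.408 km
M1–M4: 21.381 km
M1–M5: 15.544 km
M2–M3: 18.026 km
M2–M4: 22.535 km
M2–M5: 11.425 km
M3–M4: 4.510 km
M3–M5: 9.127 km
M4–M5: 13.189 km
Closest pair: M3–M4 at 4.510 km.

M3 and M4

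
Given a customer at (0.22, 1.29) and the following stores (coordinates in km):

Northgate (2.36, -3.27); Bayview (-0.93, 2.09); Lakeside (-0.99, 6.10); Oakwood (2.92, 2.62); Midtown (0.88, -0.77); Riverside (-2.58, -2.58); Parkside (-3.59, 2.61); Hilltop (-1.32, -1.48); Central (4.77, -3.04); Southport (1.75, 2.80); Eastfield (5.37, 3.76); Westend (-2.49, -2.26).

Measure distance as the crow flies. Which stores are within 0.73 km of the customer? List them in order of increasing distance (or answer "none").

Distances from (0.22, 1.29):
Northgate: 5.04 km
Bayview: 1.40 km
Lakeside: 4.96 km
Oakwood: 3.01 km
Midtown: 2.16 km
Riverside: 4.78 km
Parkside: 4.03 km
Hilltop: 3.17 km
Central: 6.28 km
Southport: 2.15 km
Eastfield: 5.71 km
Westend: 4.47 km
Threshold 0.73 km: none within range.

none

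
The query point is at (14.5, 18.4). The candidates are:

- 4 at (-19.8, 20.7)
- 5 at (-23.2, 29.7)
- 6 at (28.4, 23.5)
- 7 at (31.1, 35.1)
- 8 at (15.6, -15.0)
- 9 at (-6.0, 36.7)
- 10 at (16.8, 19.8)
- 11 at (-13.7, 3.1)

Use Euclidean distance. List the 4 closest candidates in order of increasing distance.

10, 6, 7, 9

Distances from (14.5, 18.4):
4: √((-34.3)² + (2.3)²) = √(1176.490 + 5.290) = 34.4
5: √((-37.7)² + (11.3)²) = √(1421.290 + 127.690) = 39.4
6: √((13.9)² + (5.1)²) = √(193.210 + 26.010) = 14.8
7: √((16.6)² + (16.7)²) = √(275.560 + 278.890) = 23.5
8: √((1.1)² + (-33.4)²) = √(1.210 + 1115.560) = 33.4
9: √((-20.5)² + (18.3)²) = √(420.250 + 334.890) = 27.5
10: √((2.3)² + (1.4)²) = √(5.290 + 1.960) = 2.7
11: √((-28.2)² + (-15.3)²) = √(795.240 + 234.090) = 32.1
Sorted: 10 (2.7) < 6 (14.8) < 7 (23.5) < 9 (27.5) < 11 (32.1) < 8 (33.4) < …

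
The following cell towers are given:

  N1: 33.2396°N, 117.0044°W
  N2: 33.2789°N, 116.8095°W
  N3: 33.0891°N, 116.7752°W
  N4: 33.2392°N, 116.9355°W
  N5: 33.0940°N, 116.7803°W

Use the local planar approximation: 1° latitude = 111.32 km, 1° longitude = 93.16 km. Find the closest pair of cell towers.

Pairwise distances:
N1–N2: 18.6765 km
N1–N3: 27.1405 km
N1–N4: 6.4189 km
N1–N5: 26.4303 km
N2–N3: 21.3688 km
N2–N4: 12.5425 km
N2–N5: 20.7620 km
N3–N4: 22.4100 km
N3–N5: 0.7234 km
N4–N5: 21.6866 km
Closest pair: N3–N5 at 0.7234 km.

N3 and N5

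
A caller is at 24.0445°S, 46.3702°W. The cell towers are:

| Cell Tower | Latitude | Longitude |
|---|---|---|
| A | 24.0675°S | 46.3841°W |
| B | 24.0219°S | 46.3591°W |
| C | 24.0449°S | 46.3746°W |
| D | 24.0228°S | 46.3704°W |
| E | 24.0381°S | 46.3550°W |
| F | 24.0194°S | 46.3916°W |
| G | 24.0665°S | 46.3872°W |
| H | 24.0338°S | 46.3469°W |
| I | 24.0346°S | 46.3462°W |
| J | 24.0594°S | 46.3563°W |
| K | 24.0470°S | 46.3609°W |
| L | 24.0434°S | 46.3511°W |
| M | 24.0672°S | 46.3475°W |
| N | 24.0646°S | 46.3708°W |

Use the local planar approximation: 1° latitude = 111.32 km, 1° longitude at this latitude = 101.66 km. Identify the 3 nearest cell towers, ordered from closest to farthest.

C, K, E

Distances from 24.0445°S, 46.3702°W:
A: √((-0.0230·111.32)² + (-0.0139·101.66)²) = √(6.555443 + 1.996778) = 2.9244 km
B: √((0.0226·111.32)² + (0.0111·101.66)²) = √(6.329411 + 1.273345) = 2.7573 km
C: √((-0.0004·111.32)² + (-0.0044·101.66)²) = √(0.001983 + 0.200081) = 0.4495 km
D: √((0.0217·111.32)² + (-0.0002·101.66)²) = √(5.835336 + 0.000413) = 2.4157 km
E: √((0.0064·111.32)² + (0.0152·101.66)²) = √(0.507582 + 2.387742) = 1.7016 km
F: √((0.0251·111.32)² + (-0.0214·101.66)²) = √(7.807174 + 4.732905) = 3.5412 km
G: √((-0.0220·111.32)² + (-0.0170·101.66)²) = √(5.997797 + 2.986744) = 2.9974 km
H: √((0.0107·111.32)² + (0.0233·101.66)²) = √(1.418776 + 5.610635) = 2.6513 km
I: √((0.0099·111.32)² + (0.0240·101.66)²) = √(1.214554 + 5.952819) = 2.6772 km
J: √((-0.0149·111.32)² + (0.0139·101.66)²) = √(2.751180 + 1.996778) = 2.1790 km
K: √((-0.0025·111.32)² + (0.0093·101.66)²) = √(0.077451 + 0.893853) = 0.9855 km
L: √((0.0011·111.32)² + (0.0191·101.66)²) = √(0.014994 + 3.770222) = 1.9456 km
M: √((-0.0227·111.32)² + (0.0227·101.66)²) = √(6.385547 + 5.325396) = 3.4221 km
N: √((-0.0201·111.32)² + (-0.0006·101.66)²) = √(5.006549 + 0.003721) = 2.2384 km
Sorted: C (0.4495 km) < K (0.9855 km) < E (1.7016 km) < L (1.9456 km) < J (2.1790 km) < …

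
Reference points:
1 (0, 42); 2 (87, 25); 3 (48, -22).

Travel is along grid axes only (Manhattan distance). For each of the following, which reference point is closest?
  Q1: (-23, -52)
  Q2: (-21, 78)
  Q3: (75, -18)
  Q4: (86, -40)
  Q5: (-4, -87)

Q1→3; Q2→1; Q3→3; Q4→3; Q5→3

Q1 at (-23, -52):
  1: |23| + |94| = 23 + 94 = 117
  2: |110| + |77| = 110 + 77 = 187
  3: |71| + |30| = 71 + 30 = 101
  → nearest: 3 (101)
Q2 at (-21, 78):
  1: |21| + |-36| = 21 + 36 = 57
  2: |108| + |-53| = 108 + 53 = 161
  3: |69| + |-100| = 69 + 100 = 169
  → nearest: 1 (57)
Q3 at (75, -18):
  1: |-75| + |60| = 75 + 60 = 135
  2: |12| + |43| = 12 + 43 = 55
  3: |-27| + |-4| = 27 + 4 = 31
  → nearest: 3 (31)
Q4 at (86, -40):
  1: |-86| + |82| = 86 + 82 = 168
  2: |1| + |65| = 1 + 65 = 66
  3: |-38| + |18| = 38 + 18 = 56
  → nearest: 3 (56)
Q5 at (-4, -87):
  1: |4| + |129| = 4 + 129 = 133
  2: |91| + |112| = 91 + 112 = 203
  3: |52| + |65| = 52 + 65 = 117
  → nearest: 3 (117)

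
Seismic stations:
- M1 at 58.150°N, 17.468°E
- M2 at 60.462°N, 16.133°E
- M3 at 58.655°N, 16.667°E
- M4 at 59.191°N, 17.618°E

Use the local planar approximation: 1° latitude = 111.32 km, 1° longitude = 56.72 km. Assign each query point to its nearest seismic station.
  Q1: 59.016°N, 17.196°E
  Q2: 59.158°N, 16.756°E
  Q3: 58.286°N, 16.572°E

Q1 at 59.016°N, 17.196°E:
  M1: 97.630 km
  M2: 171.890 km
  M3: 50.152 km
  M4: 30.862 km
  → nearest: M4 (30.862 km)
Q2 at 59.158°N, 16.756°E:
  M1: 119.257 km
  M2: 149.400 km
  M3: 56.221 km
  M4: 49.030 km
  → nearest: M4 (49.030 km)
Q3 at 58.286°N, 16.572°E:
  M1: 53.028 km
  M2: 243.509 km
  M3: 41.429 km
  M4: 116.916 km
  → nearest: M3 (41.429 km)

Q1→M4; Q2→M4; Q3→M3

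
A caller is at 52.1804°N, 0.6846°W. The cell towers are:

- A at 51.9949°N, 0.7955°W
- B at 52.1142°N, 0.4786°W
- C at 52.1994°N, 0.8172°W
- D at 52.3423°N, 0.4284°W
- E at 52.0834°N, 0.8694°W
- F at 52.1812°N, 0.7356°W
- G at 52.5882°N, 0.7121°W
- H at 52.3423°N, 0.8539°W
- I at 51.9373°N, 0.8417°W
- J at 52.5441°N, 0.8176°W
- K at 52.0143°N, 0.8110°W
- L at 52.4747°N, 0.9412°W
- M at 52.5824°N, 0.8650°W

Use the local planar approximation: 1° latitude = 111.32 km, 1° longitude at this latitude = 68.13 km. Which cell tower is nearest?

F

Distances from 52.1804°N, 0.6846°W:
A: 21.9887 km
B: 15.8519 km
C: 9.2783 km
D: 25.0897 km
E: 16.5866 km
F: 3.4758 km
G: 45.4349 km
H: 21.3977 km
I: 29.1016 km
J: 41.4887 km
K: 20.3973 km
L: 37.1341 km
M: 46.4078 km
Minimum: F at 3.4758 km.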